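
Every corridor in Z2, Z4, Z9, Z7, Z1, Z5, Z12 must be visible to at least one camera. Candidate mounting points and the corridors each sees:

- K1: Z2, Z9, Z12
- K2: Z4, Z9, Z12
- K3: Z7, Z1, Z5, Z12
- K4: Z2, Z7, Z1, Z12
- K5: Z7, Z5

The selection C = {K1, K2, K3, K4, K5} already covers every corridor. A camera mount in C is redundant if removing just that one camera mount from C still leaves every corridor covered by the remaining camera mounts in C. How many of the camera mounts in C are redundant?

4

Drop K1: the rest still cover every corridor — redundant.
Drop K2: Z4 uncovered — not redundant.
Drop K3: the rest still cover every corridor — redundant.
Drop K4: the rest still cover every corridor — redundant.
Drop K5: the rest still cover every corridor — redundant.
4 redundant: K1, K3, K4, K5.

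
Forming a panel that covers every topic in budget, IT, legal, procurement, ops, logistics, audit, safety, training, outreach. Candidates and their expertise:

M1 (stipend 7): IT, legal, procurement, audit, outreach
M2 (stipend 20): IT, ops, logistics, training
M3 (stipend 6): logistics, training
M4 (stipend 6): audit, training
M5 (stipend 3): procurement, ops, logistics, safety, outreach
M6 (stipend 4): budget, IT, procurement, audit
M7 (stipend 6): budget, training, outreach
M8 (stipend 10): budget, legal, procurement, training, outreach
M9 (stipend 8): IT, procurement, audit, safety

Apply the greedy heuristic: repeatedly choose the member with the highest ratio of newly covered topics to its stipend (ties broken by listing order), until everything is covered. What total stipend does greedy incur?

17

Pick 1: M5 adds 5 new (procurement, ops, logistics, safety, outreach) at stipend 3 (ratio 5/3).
Pick 2: M6 adds 3 new (budget, IT, audit) at stipend 4 (ratio 3/4).
Pick 3: M8 adds 2 new (legal, training) at stipend 10 (ratio 2/10).
Greedy total stipend: 3 + 4 + 10 = 17. (The true optimum is 16, so greedy overshoots here.)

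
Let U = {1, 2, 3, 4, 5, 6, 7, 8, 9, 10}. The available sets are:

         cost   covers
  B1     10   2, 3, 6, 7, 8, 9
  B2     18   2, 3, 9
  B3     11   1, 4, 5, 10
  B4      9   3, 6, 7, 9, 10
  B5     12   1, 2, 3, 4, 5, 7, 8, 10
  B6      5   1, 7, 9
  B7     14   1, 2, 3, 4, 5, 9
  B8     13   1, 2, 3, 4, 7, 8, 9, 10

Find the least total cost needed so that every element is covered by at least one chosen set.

B1, B3 cover every element at cost 10 + 11 = 21.
Any cover uses at least 2 sets; among all covering selections none totals below 21.

21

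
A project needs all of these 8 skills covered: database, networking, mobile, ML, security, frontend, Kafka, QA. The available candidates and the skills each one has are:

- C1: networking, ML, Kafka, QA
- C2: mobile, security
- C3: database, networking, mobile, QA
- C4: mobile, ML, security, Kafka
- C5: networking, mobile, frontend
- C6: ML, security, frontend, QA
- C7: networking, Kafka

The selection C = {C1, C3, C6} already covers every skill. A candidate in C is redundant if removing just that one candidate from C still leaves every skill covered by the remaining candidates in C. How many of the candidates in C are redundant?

0

Drop C1: Kafka uncovered — not redundant.
Drop C3: database, mobile uncovered — not redundant.
Drop C6: security, frontend uncovered — not redundant.
None of the candidates in C is redundant.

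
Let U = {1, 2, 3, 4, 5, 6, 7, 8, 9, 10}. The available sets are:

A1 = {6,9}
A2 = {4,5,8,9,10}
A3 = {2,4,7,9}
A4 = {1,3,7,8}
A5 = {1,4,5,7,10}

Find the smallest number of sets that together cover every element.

4

A1, A2, A3, A4 together cover {1, 2, 3, 4, 5, 6, 7, 8, 9, 10} — every element.
No 3 of the 5 sets cover everything (all 10 triples fall short), so 4 is minimum.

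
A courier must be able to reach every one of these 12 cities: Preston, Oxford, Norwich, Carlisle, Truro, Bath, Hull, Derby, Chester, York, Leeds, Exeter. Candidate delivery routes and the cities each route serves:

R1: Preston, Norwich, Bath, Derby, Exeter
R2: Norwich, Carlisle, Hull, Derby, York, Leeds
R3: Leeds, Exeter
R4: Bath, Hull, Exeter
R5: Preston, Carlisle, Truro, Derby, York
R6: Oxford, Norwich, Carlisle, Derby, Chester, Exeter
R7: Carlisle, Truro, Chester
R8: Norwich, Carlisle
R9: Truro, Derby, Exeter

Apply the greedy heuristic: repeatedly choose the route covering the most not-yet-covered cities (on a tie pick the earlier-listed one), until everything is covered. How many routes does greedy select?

Pick 1: R2 covers 6 new cities (Norwich, Carlisle, Hull, Derby, York, Leeds).
Pick 2: R1 covers 3 new cities (Preston, Bath, Exeter).
Pick 3: R6 covers 2 new cities (Oxford, Chester).
Pick 4: R5 covers 1 new cities (Truro).
Greedy uses 4 routes.

4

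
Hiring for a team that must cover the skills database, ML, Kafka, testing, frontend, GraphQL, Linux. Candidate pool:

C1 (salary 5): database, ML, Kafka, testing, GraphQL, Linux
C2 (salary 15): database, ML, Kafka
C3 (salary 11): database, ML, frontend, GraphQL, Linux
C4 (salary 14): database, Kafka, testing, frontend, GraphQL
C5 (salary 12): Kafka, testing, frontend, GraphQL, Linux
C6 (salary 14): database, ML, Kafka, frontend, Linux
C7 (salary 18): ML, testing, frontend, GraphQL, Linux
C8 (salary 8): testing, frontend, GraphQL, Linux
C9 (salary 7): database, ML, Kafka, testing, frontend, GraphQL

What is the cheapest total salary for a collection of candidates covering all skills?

C1, C9 cover every skill at salary 5 + 7 = 12.
Any cover uses at least 2 candidates; among all covering selections none totals below 12.

12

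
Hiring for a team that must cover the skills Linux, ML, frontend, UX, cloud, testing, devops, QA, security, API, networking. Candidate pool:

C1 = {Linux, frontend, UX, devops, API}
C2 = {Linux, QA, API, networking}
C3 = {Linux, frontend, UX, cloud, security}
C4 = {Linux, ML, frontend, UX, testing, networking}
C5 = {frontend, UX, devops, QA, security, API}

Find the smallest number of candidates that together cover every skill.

C3, C4, C5 together cover {Linux, ML, frontend, UX, cloud, testing, devops, QA, security, API, networking} — every skill.
No 2 of the 5 candidates cover everything (all 10 pairs fall short), so 3 is minimum.

3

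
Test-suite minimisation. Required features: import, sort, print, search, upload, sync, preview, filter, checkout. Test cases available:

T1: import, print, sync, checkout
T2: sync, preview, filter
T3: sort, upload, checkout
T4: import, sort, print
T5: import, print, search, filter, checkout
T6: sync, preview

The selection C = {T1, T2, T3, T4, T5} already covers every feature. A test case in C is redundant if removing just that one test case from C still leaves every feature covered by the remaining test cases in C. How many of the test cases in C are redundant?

2

Drop T1: the rest still cover every feature — redundant.
Drop T2: preview uncovered — not redundant.
Drop T3: upload uncovered — not redundant.
Drop T4: the rest still cover every feature — redundant.
Drop T5: search uncovered — not redundant.
2 redundant: T1, T4.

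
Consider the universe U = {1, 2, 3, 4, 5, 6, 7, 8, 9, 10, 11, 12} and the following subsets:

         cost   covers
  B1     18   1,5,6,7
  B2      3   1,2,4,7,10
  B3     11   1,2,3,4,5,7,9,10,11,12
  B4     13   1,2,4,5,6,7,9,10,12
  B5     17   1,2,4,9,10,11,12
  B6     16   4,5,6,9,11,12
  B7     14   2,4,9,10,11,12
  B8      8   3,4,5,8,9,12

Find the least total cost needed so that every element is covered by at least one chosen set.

B2, B6, B8 cover every element at cost 3 + 16 + 8 = 27.
Any cover uses at least 3 sets; among all covering selections none totals below 27.

27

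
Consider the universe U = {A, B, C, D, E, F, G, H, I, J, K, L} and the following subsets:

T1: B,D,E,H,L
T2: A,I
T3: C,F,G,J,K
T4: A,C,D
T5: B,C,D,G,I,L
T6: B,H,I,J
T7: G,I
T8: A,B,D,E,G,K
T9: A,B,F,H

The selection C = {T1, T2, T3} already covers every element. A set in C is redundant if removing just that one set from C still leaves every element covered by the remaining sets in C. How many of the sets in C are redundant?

Drop T1: B, D, E, H, … uncovered — not redundant.
Drop T2: A, I uncovered — not redundant.
Drop T3: C, F, G, J, … uncovered — not redundant.
None of the sets in C is redundant.

0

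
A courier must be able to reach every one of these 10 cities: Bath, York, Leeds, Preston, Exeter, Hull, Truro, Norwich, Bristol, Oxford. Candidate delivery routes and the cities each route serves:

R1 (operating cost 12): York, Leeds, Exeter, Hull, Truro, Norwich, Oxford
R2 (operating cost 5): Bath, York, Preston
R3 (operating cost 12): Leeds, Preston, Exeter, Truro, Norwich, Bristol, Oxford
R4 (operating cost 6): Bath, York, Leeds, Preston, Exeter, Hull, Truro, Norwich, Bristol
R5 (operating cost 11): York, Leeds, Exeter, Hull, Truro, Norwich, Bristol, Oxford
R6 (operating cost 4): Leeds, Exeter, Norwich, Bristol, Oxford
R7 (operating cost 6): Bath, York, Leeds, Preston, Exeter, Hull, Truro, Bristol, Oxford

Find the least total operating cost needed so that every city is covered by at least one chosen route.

10

R4, R6 cover every city at operating cost 6 + 4 = 10.
Any cover uses at least 2 routes; among all covering selections none totals below 10.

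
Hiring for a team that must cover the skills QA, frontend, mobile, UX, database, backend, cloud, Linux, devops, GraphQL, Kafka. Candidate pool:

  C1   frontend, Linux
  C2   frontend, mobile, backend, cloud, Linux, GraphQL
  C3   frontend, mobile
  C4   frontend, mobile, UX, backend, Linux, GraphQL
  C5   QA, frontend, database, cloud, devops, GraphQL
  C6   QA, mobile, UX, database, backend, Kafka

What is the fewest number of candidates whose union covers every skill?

C1, C5, C6 together cover {QA, frontend, mobile, UX, database, backend, cloud, Linux, devops, GraphQL, Kafka} — every skill.
No 2 of the 6 candidates cover everything (all 15 pairs fall short), so 3 is minimum.

3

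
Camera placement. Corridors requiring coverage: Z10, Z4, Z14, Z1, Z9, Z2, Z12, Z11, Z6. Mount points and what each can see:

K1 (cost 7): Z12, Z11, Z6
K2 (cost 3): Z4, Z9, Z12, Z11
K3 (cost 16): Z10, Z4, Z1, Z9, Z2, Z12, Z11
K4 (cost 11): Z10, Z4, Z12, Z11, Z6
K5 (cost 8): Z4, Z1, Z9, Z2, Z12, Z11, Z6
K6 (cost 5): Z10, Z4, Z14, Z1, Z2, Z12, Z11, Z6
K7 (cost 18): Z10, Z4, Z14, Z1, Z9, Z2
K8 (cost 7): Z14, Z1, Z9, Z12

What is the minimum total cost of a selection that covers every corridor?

8

K2, K6 cover every corridor at cost 3 + 5 = 8.
Any cover uses at least 2 camera mounts; among all covering selections none totals below 8.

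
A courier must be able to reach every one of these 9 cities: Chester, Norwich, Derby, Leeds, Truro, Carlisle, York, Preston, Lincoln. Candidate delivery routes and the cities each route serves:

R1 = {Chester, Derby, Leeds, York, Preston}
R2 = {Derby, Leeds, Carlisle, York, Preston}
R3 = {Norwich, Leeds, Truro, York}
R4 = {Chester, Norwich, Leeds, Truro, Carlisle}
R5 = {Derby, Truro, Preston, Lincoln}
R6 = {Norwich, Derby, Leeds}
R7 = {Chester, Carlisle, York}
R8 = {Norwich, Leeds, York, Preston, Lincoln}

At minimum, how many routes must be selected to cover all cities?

R1, R4, R5 together cover {Chester, Norwich, Derby, Leeds, Truro, Carlisle, York, Preston, Lincoln} — every city.
No 2 of the 8 routes cover everything (all 28 pairs fall short), so 3 is minimum.

3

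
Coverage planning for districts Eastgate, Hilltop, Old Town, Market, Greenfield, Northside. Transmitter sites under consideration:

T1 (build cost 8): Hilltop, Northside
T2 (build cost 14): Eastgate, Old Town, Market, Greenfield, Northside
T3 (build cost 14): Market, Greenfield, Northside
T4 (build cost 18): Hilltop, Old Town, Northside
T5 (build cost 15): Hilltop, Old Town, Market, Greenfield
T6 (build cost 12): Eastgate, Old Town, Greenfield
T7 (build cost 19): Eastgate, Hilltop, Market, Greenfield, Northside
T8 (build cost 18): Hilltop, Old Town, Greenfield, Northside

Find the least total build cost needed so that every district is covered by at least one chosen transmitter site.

22

T1, T2 cover every district at build cost 8 + 14 = 22.
Any cover uses at least 2 transmitter sites; among all covering selections none totals below 22.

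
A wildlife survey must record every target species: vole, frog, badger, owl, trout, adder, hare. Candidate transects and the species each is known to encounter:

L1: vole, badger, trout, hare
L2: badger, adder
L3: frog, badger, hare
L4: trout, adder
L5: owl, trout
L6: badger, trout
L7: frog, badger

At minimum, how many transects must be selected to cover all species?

4

L1, L2, L3, L5 together cover {vole, frog, badger, owl, trout, adder, hare} — every species.
No 3 of the 7 transects cover everything (all 35 triples fall short), so 4 is minimum.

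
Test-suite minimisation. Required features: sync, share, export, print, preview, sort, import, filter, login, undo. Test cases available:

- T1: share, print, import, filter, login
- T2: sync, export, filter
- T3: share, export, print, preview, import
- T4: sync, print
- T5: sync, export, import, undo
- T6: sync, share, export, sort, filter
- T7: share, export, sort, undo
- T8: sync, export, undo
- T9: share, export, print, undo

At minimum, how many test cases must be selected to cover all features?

T1, T2, T3, T7 together cover {sync, share, export, print, preview, sort, import, filter, login, undo} — every feature.
No 3 of the 9 test cases cover everything (all 84 triples fall short), so 4 is minimum.

4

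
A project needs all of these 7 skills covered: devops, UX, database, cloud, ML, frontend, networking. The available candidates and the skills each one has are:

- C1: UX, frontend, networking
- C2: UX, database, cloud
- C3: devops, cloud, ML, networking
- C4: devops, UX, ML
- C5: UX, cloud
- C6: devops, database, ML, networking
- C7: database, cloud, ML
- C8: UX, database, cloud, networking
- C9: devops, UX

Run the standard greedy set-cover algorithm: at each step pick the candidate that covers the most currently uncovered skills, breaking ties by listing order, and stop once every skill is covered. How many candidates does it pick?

3

Pick 1: C3 covers 4 new skills (devops, cloud, ML, networking).
Pick 2: C1 covers 2 new skills (UX, frontend).
Pick 3: C2 covers 1 new skills (database).
Greedy uses 3 candidates.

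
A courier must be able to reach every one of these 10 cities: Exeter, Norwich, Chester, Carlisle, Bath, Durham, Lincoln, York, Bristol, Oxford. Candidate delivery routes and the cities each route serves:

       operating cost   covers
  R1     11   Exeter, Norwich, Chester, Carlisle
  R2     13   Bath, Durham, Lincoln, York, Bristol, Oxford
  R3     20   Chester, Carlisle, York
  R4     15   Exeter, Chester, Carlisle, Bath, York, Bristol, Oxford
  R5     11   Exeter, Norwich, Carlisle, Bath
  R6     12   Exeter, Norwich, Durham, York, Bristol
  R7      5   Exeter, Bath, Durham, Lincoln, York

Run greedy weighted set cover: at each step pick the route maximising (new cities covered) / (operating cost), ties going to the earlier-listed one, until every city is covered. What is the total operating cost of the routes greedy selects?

Pick 1: R7 adds 5 new (Exeter, Bath, Durham, Lincoln, York) at operating cost 5 (ratio 5/5).
Pick 2: R1 adds 3 new (Norwich, Chester, Carlisle) at operating cost 11 (ratio 3/11).
Pick 3: R2 adds 2 new (Bristol, Oxford) at operating cost 13 (ratio 2/13).
Greedy total operating cost: 5 + 11 + 13 = 29. (The true optimum is 24, so greedy overshoots here.)

29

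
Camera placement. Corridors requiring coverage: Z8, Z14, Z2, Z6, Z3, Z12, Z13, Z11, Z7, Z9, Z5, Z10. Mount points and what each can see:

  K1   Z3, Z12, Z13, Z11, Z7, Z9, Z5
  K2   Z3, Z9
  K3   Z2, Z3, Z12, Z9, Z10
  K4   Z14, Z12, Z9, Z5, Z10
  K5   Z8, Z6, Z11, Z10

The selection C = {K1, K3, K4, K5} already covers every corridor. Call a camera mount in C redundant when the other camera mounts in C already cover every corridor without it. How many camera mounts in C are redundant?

Drop K1: Z13, Z7 uncovered — not redundant.
Drop K3: Z2 uncovered — not redundant.
Drop K4: Z14 uncovered — not redundant.
Drop K5: Z8, Z6 uncovered — not redundant.
None of the camera mounts in C is redundant.

0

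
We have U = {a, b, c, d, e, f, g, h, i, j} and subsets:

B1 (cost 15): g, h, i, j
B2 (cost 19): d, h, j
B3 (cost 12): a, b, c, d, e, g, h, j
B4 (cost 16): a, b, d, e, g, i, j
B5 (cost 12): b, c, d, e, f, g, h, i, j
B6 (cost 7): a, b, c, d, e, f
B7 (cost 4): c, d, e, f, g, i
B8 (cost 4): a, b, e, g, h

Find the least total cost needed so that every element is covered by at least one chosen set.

16

B3, B7 cover every element at cost 12 + 4 = 16.
Any cover uses at least 2 sets; among all covering selections none totals below 16.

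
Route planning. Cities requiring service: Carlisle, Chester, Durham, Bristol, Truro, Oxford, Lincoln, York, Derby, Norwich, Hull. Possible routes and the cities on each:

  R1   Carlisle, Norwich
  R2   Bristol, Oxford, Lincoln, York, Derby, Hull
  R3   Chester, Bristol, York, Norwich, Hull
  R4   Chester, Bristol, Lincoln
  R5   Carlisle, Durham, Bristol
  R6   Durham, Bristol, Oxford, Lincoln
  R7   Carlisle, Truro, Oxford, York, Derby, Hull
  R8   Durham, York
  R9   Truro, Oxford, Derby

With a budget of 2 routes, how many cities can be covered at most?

9

Choosing R3, R7 covers {Carlisle, Chester, Bristol, Truro, Oxford, York, Derby, Norwich, Hull} — 9 cities.
No choice of 2 routes does better; here Durham, Lincoln are left uncovered.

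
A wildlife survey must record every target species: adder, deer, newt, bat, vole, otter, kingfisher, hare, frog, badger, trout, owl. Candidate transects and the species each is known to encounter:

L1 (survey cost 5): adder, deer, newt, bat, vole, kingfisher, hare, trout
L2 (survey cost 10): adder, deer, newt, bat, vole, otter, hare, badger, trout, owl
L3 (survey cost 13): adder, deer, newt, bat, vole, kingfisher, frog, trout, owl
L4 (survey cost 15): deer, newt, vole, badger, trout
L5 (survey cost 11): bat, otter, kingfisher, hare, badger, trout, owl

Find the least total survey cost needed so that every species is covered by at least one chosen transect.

L2, L3 cover every species at survey cost 10 + 13 = 23.
Any cover uses at least 2 transects; among all covering selections none totals below 23.

23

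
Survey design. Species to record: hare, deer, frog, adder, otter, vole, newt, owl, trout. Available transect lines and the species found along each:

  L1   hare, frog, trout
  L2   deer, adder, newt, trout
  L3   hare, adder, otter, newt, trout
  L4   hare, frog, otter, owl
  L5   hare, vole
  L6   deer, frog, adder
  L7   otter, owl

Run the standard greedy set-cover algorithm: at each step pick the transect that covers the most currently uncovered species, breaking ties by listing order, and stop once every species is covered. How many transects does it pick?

4

Pick 1: L3 covers 5 new species (hare, adder, otter, newt, trout).
Pick 2: L4 covers 2 new species (frog, owl).
Pick 3: L2 covers 1 new species (deer).
Pick 4: L5 covers 1 new species (vole).
Greedy uses 4 transects. (The true minimum is 3.)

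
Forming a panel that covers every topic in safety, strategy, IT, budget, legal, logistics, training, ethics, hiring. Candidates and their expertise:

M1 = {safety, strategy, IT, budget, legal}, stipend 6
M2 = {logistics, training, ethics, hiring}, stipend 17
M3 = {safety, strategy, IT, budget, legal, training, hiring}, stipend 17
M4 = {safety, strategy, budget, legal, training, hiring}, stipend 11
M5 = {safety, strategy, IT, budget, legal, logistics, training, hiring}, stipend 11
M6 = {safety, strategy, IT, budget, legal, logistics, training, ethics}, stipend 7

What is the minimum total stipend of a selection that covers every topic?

18

M4, M6 cover every topic at stipend 11 + 7 = 18.
Any cover uses at least 2 members; among all covering selections none totals below 18.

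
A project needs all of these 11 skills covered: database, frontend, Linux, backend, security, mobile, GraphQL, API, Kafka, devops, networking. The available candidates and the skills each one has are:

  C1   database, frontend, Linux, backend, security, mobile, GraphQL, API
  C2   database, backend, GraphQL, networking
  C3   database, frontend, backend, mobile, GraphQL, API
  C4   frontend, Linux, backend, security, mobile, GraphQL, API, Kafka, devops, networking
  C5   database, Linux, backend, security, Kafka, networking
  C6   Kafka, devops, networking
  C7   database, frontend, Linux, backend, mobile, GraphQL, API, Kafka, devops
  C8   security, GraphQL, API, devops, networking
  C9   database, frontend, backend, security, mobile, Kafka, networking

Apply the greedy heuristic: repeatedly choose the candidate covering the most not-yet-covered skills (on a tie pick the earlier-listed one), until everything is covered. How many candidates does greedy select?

Pick 1: C4 covers 10 new skills (frontend, Linux, backend, security, mobile, GraphQL, API, Kafka, devops, networking).
Pick 2: C1 covers 1 new skills (database).
Greedy uses 2 candidates.

2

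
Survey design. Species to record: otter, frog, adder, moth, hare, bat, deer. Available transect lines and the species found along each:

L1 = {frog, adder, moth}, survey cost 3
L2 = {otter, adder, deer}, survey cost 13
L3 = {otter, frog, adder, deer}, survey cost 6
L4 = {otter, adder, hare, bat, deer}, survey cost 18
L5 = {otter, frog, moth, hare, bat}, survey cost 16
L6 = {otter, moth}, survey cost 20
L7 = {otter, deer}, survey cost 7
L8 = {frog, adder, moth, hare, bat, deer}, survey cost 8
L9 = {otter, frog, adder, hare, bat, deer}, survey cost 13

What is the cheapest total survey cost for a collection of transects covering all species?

L3, L8 cover every species at survey cost 6 + 8 = 14.
Any cover uses at least 2 transects; among all covering selections none totals below 14.

14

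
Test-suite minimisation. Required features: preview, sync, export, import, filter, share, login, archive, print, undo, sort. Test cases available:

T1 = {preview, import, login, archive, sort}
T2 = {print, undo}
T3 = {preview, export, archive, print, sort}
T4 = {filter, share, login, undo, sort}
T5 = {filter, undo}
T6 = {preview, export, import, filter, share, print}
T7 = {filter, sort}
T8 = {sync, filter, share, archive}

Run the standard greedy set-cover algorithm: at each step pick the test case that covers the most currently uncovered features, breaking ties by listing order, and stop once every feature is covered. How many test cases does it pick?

Pick 1: T6 covers 6 new features (preview, export, import, filter, share, print).
Pick 2: T1 covers 3 new features (login, archive, sort).
Pick 3: T2 covers 1 new features (undo).
Pick 4: T8 covers 1 new features (sync).
Greedy uses 4 test cases. (The true minimum is 3.)

4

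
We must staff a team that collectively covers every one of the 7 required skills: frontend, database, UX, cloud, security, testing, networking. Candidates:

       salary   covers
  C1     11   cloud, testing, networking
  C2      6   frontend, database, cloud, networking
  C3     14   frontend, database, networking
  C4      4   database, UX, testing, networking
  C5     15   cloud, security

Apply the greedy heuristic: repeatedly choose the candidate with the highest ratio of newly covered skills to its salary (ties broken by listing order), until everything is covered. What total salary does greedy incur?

25

Pick 1: C4 adds 4 new (database, UX, testing, networking) at salary 4 (ratio 4/4).
Pick 2: C2 adds 2 new (frontend, cloud) at salary 6 (ratio 2/6).
Pick 3: C5 adds 1 new (security) at salary 15 (ratio 1/15).
Greedy total salary: 4 + 6 + 15 = 25.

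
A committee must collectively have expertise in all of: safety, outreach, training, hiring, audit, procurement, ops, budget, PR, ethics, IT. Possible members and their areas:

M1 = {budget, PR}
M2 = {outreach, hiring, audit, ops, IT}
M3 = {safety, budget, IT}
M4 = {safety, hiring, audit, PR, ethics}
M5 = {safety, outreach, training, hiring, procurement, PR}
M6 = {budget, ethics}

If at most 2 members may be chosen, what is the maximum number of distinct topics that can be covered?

9

Choosing M2, M5 covers {safety, outreach, training, hiring, audit, procurement, ops, PR, IT} — 9 topics.
No choice of 2 members does better; here budget, ethics are left uncovered.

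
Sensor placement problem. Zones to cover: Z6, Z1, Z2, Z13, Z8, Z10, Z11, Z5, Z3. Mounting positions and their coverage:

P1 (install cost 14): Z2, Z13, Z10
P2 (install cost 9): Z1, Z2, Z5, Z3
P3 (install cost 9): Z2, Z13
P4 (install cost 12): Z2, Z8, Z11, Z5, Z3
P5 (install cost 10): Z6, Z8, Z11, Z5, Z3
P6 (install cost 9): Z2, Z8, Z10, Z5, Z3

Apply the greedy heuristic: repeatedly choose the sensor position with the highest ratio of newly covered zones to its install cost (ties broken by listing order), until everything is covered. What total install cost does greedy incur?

37

Pick 1: P6 adds 5 new (Z2, Z8, Z10, Z5, Z3) at install cost 9 (ratio 5/9).
Pick 2: P5 adds 2 new (Z6, Z11) at install cost 10 (ratio 2/10).
Pick 3: P2 adds 1 new (Z1) at install cost 9 (ratio 1/9).
Pick 4: P3 adds 1 new (Z13) at install cost 9 (ratio 1/9).
Greedy total install cost: 9 + 10 + 9 + 9 = 37. (The true optimum is 33, so greedy overshoots here.)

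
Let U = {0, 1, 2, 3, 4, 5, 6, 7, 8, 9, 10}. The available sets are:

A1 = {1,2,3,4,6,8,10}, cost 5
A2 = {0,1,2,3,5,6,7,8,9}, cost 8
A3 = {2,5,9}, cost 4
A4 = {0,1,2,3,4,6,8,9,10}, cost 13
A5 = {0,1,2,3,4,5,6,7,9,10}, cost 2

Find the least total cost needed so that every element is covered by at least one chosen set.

A1, A5 cover every element at cost 5 + 2 = 7.
Any cover uses at least 2 sets; among all covering selections none totals below 7.

7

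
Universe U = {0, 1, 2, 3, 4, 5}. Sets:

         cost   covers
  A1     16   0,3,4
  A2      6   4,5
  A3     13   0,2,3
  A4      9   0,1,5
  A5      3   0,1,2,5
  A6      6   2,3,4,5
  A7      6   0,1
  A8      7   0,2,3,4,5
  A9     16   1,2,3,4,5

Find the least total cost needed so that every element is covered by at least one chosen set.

9

A5, A6 cover every element at cost 3 + 6 = 9.
Any cover uses at least 2 sets; among all covering selections none totals below 9.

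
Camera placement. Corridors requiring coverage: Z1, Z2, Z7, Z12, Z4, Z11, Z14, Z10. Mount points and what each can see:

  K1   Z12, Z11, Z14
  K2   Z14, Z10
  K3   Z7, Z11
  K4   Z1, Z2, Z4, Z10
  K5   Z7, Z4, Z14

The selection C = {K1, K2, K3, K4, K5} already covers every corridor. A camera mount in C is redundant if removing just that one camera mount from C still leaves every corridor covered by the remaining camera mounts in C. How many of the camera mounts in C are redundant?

3

Drop K1: Z12 uncovered — not redundant.
Drop K2: the rest still cover every corridor — redundant.
Drop K3: the rest still cover every corridor — redundant.
Drop K4: Z1, Z2 uncovered — not redundant.
Drop K5: the rest still cover every corridor — redundant.
3 redundant: K2, K3, K5.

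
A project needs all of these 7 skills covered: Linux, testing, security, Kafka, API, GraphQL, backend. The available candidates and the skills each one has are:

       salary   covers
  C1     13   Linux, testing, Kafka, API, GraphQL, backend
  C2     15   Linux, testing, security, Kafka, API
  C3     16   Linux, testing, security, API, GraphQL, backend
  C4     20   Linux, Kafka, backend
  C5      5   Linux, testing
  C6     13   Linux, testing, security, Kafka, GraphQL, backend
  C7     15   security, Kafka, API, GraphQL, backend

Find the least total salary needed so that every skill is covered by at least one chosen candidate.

20

C5, C7 cover every skill at salary 5 + 15 = 20.
Any cover uses at least 2 candidates; among all covering selections none totals below 20.
Greedy by coverage-per-salary would pick C1, C6 for 26 — worse than the optimum 20.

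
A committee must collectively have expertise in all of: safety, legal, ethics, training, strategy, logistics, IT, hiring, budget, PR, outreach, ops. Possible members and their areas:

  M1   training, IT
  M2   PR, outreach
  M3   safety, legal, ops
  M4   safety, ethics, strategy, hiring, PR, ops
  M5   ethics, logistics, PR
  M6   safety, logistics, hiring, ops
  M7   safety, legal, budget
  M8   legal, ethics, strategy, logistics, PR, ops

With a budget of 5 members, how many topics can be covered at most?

Choosing M1, M2, M4, M5, M7 covers {safety, legal, ethics, training, strategy, logistics, IT, hiring, budget, PR, outreach, ops} — 12 topics.
That is all 12 topics.

12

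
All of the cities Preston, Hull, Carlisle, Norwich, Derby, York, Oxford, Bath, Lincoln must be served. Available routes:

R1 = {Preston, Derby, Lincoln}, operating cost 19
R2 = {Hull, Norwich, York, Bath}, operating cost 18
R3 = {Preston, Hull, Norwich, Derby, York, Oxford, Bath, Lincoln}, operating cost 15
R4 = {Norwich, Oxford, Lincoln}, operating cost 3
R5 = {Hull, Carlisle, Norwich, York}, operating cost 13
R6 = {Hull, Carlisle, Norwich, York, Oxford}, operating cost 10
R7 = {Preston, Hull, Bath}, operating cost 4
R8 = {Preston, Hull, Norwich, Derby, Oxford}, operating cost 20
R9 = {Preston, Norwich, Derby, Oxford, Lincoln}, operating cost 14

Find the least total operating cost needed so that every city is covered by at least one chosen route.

R3, R6 cover every city at operating cost 15 + 10 = 25.
Any cover uses at least 2 routes; among all covering selections none totals below 25.

25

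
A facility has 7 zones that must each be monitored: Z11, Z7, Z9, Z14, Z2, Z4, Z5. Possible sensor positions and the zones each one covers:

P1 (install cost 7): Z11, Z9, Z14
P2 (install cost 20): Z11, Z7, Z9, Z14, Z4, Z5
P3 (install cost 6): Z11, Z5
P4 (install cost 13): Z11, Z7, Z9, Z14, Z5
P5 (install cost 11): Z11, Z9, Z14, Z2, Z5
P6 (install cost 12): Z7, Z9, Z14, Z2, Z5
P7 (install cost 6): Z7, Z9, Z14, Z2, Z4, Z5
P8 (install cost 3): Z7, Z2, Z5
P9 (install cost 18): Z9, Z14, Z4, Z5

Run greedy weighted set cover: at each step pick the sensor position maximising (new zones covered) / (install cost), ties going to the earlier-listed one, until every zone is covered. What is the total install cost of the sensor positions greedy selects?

Pick 1: P7 adds 6 new (Z7, Z9, Z14, Z2, Z4, Z5) at install cost 6 (ratio 6/6).
Pick 2: P3 adds 1 new (Z11) at install cost 6 (ratio 1/6).
Greedy total install cost: 6 + 6 = 12.

12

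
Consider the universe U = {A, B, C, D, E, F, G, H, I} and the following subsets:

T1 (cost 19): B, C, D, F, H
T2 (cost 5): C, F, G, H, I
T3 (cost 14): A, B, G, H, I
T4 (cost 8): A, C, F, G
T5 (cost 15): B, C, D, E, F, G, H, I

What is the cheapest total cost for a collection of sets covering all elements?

T4, T5 cover every element at cost 8 + 15 = 23.
Any cover uses at least 2 sets; among all covering selections none totals below 23.
Greedy by coverage-per-cost would pick T2, T5, T4 for 28 — worse than the optimum 23.

23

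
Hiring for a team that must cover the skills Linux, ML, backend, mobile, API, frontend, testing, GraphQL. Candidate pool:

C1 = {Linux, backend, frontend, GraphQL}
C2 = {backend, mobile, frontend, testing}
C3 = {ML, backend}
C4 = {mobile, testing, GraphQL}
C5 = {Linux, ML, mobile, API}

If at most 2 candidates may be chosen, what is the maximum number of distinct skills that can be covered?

Choosing C1, C5 covers {Linux, ML, backend, mobile, API, frontend, GraphQL} — 7 skills.
No choice of 2 candidates does better; here testing is left uncovered.

7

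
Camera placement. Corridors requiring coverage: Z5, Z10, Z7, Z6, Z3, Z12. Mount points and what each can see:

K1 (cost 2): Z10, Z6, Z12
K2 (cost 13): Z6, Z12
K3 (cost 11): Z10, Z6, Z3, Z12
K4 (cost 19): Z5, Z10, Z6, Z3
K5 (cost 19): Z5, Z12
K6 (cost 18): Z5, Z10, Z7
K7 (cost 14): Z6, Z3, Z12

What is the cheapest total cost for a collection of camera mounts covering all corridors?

29

K3, K6 cover every corridor at cost 11 + 18 = 29.
Any cover uses at least 2 camera mounts; among all covering selections none totals below 29.
Greedy by coverage-per-cost would pick K1, K6, K3 for 31 — worse than the optimum 29.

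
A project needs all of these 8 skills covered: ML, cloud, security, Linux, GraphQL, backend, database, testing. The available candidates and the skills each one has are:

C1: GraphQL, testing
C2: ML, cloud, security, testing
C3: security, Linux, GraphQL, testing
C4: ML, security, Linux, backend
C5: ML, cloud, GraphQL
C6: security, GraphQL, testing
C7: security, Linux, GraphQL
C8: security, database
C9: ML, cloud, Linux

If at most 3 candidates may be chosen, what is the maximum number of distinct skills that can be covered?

7

Choosing C1, C2, C4 covers {ML, cloud, security, Linux, GraphQL, backend, testing} — 7 skills.
No choice of 3 candidates does better; here database is left uncovered.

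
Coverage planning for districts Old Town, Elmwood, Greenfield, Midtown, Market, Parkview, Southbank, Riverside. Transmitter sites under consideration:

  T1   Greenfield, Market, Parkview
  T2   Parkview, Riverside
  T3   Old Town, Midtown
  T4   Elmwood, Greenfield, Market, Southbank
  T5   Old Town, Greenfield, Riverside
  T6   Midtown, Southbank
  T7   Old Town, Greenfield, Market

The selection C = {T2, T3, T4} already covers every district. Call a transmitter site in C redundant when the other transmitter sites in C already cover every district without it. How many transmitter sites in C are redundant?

0

Drop T2: Parkview, Riverside uncovered — not redundant.
Drop T3: Old Town, Midtown uncovered — not redundant.
Drop T4: Elmwood, Greenfield, Market, Southbank uncovered — not redundant.
None of the transmitter sites in C is redundant.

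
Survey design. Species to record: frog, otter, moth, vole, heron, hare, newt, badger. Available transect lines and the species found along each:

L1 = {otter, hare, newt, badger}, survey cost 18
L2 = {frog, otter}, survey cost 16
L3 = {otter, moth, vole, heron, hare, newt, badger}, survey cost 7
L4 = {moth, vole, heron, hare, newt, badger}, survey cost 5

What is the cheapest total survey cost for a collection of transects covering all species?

L2, L4 cover every species at survey cost 16 + 5 = 21.
Any cover uses at least 2 transects; among all covering selections none totals below 21.

21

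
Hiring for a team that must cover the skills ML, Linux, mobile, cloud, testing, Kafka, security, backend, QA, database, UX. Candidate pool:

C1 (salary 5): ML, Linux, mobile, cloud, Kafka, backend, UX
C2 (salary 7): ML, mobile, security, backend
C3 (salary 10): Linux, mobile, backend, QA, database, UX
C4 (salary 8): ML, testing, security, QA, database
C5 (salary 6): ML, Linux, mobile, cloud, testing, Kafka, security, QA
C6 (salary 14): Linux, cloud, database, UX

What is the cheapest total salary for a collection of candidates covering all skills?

C1, C4 cover every skill at salary 5 + 8 = 13.
Any cover uses at least 2 candidates; among all covering selections none totals below 13.

13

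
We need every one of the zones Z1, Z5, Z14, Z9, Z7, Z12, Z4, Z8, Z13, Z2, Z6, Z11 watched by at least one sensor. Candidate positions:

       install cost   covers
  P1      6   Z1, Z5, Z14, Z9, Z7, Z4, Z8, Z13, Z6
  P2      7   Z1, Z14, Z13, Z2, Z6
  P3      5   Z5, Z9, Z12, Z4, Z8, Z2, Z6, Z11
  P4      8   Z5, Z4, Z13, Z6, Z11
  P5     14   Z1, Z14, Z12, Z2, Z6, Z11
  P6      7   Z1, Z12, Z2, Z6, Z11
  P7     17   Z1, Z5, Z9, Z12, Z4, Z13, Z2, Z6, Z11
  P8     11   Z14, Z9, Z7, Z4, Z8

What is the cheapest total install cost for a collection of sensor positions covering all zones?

P1, P3 cover every zone at install cost 6 + 5 = 11.
Any cover uses at least 2 sensor positions; among all covering selections none totals below 11.

11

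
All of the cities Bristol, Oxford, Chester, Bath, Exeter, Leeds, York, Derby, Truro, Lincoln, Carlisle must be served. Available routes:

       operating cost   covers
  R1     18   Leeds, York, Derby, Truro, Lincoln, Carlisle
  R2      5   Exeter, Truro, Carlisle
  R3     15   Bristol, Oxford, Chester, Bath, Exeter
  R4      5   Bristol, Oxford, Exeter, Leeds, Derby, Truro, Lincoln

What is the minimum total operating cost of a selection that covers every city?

R1, R3 cover every city at operating cost 18 + 15 = 33.
Any cover uses at least 2 routes; among all covering selections none totals below 33.

33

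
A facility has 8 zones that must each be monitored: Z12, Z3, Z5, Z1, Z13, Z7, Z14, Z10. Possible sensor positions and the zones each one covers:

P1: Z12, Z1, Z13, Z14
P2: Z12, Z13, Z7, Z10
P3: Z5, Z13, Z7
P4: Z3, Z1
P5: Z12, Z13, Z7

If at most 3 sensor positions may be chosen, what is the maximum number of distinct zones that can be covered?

7

Choosing P1, P2, P3 covers {Z12, Z5, Z1, Z13, Z7, Z14, Z10} — 7 zones.
No choice of 3 sensor positions does better; here Z3 is left uncovered.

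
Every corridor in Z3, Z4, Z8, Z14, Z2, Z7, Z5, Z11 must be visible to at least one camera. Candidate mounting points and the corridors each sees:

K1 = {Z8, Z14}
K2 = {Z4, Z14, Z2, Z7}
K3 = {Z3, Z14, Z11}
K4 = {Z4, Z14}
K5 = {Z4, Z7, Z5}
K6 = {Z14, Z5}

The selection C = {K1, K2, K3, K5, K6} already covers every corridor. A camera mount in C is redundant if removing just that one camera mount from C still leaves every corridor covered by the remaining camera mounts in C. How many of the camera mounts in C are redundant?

2

Drop K1: Z8 uncovered — not redundant.
Drop K2: Z2 uncovered — not redundant.
Drop K3: Z3, Z11 uncovered — not redundant.
Drop K5: the rest still cover every corridor — redundant.
Drop K6: the rest still cover every corridor — redundant.
2 redundant: K5, K6.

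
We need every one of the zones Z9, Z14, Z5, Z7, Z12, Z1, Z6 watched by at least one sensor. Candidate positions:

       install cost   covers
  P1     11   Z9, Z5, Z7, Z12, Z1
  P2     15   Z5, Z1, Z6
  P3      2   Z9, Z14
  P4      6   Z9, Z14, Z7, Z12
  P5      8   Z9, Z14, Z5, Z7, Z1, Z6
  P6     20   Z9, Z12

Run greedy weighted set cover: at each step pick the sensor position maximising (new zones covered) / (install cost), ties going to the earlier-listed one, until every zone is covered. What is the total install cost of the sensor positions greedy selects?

16

Pick 1: P3 adds 2 new (Z9, Z14) at install cost 2 (ratio 2/2).
Pick 2: P5 adds 4 new (Z5, Z7, Z1, Z6) at install cost 8 (ratio 4/8).
Pick 3: P4 adds 1 new (Z12) at install cost 6 (ratio 1/6).
Greedy total install cost: 2 + 8 + 6 = 16. (The true optimum is 14, so greedy overshoots here.)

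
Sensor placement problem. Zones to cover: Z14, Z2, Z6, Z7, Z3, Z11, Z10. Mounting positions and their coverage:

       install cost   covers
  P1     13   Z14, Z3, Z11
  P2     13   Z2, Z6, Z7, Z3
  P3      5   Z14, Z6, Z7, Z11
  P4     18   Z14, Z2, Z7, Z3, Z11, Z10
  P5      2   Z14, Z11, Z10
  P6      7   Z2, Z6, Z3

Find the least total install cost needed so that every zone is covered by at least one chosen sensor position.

14

P3, P5, P6 cover every zone at install cost 5 + 2 + 7 = 14.
Any cover uses at least 2 sensor positions; among all covering selections none totals below 14.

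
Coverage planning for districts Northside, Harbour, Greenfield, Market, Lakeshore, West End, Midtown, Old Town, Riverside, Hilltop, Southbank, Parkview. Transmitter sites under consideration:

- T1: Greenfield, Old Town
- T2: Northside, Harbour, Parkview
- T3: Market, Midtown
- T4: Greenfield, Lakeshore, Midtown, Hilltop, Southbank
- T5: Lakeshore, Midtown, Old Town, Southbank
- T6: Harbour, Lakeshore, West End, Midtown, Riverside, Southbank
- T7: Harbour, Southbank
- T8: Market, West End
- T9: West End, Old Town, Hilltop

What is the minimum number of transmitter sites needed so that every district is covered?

5

T1, T2, T3, T4, T6 together cover {Northside, Harbour, Greenfield, Market, Lakeshore, West End, Midtown, Old Town, Riverside, Hilltop, Southbank, Parkview} — every district.
No 4 of the 9 transmitter sites cover everything (all 126 size-4 selections fall short), so 5 is minimum.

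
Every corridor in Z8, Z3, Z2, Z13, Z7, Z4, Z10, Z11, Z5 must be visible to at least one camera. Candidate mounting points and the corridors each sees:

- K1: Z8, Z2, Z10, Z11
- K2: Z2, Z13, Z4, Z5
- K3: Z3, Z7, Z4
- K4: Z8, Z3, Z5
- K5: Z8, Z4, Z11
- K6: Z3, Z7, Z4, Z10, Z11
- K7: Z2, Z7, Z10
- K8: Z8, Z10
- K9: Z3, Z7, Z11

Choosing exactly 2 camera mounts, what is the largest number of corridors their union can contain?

Choosing K2, K6 covers {Z3, Z2, Z13, Z7, Z4, Z10, Z11, Z5} — 8 corridors.
No choice of 2 camera mounts does better; here Z8 is left uncovered.

8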